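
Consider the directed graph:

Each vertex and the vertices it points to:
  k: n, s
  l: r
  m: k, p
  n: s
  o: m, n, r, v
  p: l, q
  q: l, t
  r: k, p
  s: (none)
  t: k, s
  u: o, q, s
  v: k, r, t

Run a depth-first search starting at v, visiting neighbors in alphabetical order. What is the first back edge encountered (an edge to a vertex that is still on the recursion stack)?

l->r

DFS from v (visiting neighbors in alphabetical order); mark gray on enter, black on exit:
v gray
  k gray
    n gray
      s gray
      s black
    n black
    k→s: s black — skip
  k black
  r gray
    r→k: k black — skip
    p gray
      l gray
        l→r: r is gray → back edge
First back edge: l → r.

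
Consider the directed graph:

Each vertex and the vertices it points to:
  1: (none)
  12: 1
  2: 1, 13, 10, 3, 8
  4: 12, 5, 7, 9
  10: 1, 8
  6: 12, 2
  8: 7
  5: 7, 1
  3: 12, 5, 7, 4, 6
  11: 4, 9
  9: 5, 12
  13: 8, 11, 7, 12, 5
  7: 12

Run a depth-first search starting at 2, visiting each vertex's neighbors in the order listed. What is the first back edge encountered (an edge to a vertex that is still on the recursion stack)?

6->2

DFS from 2 (visiting each vertex's neighbors in the order listed); mark gray on enter, black on exit:
2 gray
  1 gray
  1 black
  13 gray
    8 gray
      7 gray
        12 gray
          12→1: 1 black — skip
        12 black
      7 black
    8 black
    11 gray
      4 gray
        4→12: 12 black — skip
        5 gray
          5→7: 7 black — skip
          5→1: 1 black — skip
        5 black
        4→7: 7 black — skip
        9 gray
          9→5: 5 black — skip
          9→12: 12 black — skip
        9 black
      4 black
      11→9: 9 black — skip
    11 black
    13→7: 7 black — skip
    13→12: 12 black — skip
    13→5: 5 black — skip
  13 black
  10 gray
    10→1: 1 black — skip
    10→8: 8 black — skip
  10 black
  3 gray
    3→12: 12 black — skip
    3→5: 5 black — skip
    3→7: 7 black — skip
    3→4: 4 black — skip
    6 gray
      6→12: 12 black — skip
      6→2: 2 is gray → back edge
First back edge: 6 → 2.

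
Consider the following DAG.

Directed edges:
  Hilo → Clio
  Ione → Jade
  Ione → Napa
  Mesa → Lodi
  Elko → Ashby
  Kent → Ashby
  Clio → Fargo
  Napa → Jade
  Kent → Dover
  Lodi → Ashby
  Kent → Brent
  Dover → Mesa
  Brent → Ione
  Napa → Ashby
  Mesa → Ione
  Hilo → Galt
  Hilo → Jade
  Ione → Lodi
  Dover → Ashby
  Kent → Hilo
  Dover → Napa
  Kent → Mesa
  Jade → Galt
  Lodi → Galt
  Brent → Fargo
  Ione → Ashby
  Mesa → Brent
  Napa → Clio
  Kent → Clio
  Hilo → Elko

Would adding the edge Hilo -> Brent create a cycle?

No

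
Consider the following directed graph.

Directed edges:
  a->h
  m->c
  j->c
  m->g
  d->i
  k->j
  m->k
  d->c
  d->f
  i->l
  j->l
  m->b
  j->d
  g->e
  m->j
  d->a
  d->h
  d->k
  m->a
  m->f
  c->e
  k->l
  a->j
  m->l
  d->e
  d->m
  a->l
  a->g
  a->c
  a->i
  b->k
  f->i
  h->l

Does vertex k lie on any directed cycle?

Yes

k is on a cycle iff k can reach itself via ≥1 edge.
k → j → d → k — yes.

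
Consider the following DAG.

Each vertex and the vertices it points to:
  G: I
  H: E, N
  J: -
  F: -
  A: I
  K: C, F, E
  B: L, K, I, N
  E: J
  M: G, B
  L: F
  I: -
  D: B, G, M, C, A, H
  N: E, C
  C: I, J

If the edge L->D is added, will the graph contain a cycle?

Adding L→D creates a cycle iff D can already reach L.
Path from D: D → B → L.
So D → … → L → D is a cycle.

Yes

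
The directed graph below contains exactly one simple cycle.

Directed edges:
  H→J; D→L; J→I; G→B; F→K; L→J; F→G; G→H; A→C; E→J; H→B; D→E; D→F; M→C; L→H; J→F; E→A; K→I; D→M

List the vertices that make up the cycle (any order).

DFS with gray/black marking from F:
F gray
  K gray
    I gray
    I black
  K black
  G gray
    B gray
    B black
    H gray
      J gray
        J→I: I black — skip
        J→F: F is gray → back edge
Back edge closes the cycle F → G → H → J → F; its vertices are {F, G, H, J}.

F, G, H, J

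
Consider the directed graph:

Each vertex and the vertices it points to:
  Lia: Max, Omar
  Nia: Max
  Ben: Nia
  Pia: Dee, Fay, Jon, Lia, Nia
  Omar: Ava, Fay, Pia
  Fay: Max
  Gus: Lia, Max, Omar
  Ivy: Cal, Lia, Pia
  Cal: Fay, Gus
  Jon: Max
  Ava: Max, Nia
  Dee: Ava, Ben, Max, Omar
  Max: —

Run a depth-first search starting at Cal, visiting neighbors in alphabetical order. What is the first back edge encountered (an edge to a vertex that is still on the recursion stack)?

Dee->Omar

DFS from Cal (visiting neighbors in alphabetical order); mark gray on enter, black on exit:
Cal gray
  Fay gray
    Max gray
    Max black
  Fay black
  Gus gray
    Lia gray
      Lia→Max: Max black — skip
      Omar gray
        Ava gray
          Ava→Max: Max black — skip
          Nia gray
            Nia→Max: Max black — skip
          Nia black
        Ava black
        Omar→Fay: Fay black — skip
        Pia gray
          Dee gray
            Dee→Ava: Ava black — skip
            Ben gray
              Ben→Nia: Nia black — skip
            Ben black
            Dee→Max: Max black — skip
            Dee→Omar: Omar is gray → back edge
First back edge: Dee → Omar.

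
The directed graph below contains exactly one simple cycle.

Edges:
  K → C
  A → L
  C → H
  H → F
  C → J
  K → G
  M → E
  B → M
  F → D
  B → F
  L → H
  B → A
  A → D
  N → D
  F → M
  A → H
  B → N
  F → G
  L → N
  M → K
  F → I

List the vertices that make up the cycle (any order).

C, F, H, K, M

DFS with gray/black marking from F:
F gray
  D gray
  D black
  M gray
    E gray
    E black
    K gray
      C gray
        H gray
          H→F: F is gray → back edge
Back edge closes the cycle F → M → K → C → H → F; its vertices are {C, F, H, K, M}.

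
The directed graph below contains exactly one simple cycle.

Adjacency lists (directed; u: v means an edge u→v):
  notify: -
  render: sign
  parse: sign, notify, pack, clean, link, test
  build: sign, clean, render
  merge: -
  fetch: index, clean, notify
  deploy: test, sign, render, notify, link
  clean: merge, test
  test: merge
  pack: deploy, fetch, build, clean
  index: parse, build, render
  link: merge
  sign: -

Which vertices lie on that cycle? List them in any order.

pack, fetch, index, parse

DFS with gray/black marking from pack:
pack gray
  deploy gray
    test gray
      merge gray
      merge black
    test black
    sign gray
    sign black
    render gray
      render→sign: sign black — skip
    render black
    notify gray
    notify black
    link gray
      link→merge: merge black — skip
    link black
  deploy black
  fetch gray
    index gray
      parse gray
        parse→sign: sign black — skip
        parse→notify: notify black — skip
        parse→pack: pack is gray → back edge
Back edge closes the cycle pack → fetch → index → parse → pack; its vertices are {pack, fetch, index, parse}.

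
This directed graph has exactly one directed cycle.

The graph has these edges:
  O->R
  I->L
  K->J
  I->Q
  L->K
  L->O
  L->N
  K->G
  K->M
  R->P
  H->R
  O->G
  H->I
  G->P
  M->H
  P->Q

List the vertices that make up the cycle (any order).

H, I, K, L, M

DFS with gray/black marking from L:
L gray
  K gray
    G gray
      P gray
        Q gray
        Q black
      P black
    G black
    M gray
      H gray
        I gray
          I→L: L is gray → back edge
Back edge closes the cycle L → K → M → H → I → L; its vertices are {H, I, K, L, M}.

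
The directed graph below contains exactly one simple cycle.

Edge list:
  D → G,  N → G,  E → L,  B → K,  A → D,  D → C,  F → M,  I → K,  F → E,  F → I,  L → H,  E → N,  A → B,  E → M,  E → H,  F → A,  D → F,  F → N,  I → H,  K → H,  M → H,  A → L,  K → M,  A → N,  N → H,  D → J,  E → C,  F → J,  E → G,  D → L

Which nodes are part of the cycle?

DFS with gray/black marking from D:
D gray
  C gray
  C black
  F gray
    I gray
      K gray
        H gray
        H black
        M gray
          M→H: H black — skip
        M black
      K black
      I→H: H black — skip
    I black
    E gray
      E→M: M black — skip
      L gray
        L→H: H black — skip
      L black
      E→C: C black — skip
      N gray
        N→H: H black — skip
        G gray
        G black
      N black
      E→G: G black — skip
      E→H: H black — skip
    E black
    A gray
      A→N: N black — skip
      A→D: D is gray → back edge
Back edge closes the cycle D → F → A → D; its vertices are {A, D, F}.

A, D, F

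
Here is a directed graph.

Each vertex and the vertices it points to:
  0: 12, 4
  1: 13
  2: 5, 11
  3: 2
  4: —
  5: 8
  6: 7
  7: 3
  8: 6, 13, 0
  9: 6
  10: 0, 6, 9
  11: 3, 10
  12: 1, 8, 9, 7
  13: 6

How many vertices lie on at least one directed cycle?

13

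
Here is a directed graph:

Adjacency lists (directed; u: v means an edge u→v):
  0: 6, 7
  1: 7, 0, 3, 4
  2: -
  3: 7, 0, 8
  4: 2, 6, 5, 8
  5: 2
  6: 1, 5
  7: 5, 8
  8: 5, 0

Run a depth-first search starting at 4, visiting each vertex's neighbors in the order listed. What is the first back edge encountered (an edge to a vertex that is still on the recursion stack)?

0->6

DFS from 4 (visiting each vertex's neighbors in the order listed); mark gray on enter, black on exit:
4 gray
  2 gray
  2 black
  6 gray
    1 gray
      7 gray
        5 gray
          5→2: 2 black — skip
        5 black
        8 gray
          8→5: 5 black — skip
          0 gray
            0→6: 6 is gray → back edge
First back edge: 0 → 6.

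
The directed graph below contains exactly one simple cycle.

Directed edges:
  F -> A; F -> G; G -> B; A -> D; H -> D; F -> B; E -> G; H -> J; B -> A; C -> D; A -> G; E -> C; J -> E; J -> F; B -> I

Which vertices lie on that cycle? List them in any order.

DFS with gray/black marking from B:
B gray
  A gray
    G gray
      G→B: B is gray → back edge
Back edge closes the cycle B → A → G → B; its vertices are {A, B, G}.

A, B, G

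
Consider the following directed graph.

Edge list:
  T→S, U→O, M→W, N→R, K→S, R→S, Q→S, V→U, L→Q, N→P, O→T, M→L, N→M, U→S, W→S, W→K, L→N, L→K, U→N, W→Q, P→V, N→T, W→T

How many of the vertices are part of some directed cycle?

6

A vertex is on a directed cycle iff it belongs to a strongly connected component of size ≥ 2 (or has a self-loop).
The vertices on cycles are {L, M, N, P, U, V} — 6 in total.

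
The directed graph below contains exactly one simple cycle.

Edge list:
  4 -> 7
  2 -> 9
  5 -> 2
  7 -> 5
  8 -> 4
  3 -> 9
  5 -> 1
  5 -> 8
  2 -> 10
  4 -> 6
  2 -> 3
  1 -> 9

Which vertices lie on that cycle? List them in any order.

4, 5, 7, 8

DFS with gray/black marking from 5:
5 gray
  1 gray
    9 gray
    9 black
  1 black
  2 gray
    2→9: 9 black — skip
    10 gray
    10 black
    3 gray
      3→9: 9 black — skip
    3 black
  2 black
  8 gray
    4 gray
      6 gray
      6 black
      7 gray
        7→5: 5 is gray → back edge
Back edge closes the cycle 5 → 8 → 4 → 7 → 5; its vertices are {4, 5, 7, 8}.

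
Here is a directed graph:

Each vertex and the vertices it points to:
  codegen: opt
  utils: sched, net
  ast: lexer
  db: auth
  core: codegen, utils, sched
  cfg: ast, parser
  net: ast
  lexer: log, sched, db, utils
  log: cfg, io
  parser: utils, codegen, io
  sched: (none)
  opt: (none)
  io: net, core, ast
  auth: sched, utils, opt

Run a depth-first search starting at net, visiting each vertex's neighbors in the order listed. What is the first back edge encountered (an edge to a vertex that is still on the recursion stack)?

cfg→ast

DFS from net (visiting each vertex's neighbors in the order listed); mark gray on enter, black on exit:
net gray
  ast gray
    lexer gray
      log gray
        cfg gray
          cfg→ast: ast is gray → back edge
First back edge: cfg → ast.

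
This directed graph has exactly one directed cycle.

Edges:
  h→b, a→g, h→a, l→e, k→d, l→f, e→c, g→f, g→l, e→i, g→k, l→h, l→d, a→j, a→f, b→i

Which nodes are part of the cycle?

a, g, h, l

DFS with gray/black marking from g:
g gray
  f gray
  f black
  l gray
    e gray
      c gray
      c black
      i gray
      i black
    e black
    h gray
      a gray
        a→f: f black — skip
        a→g: g is gray → back edge
Back edge closes the cycle g → l → h → a → g; its vertices are {a, g, h, l}.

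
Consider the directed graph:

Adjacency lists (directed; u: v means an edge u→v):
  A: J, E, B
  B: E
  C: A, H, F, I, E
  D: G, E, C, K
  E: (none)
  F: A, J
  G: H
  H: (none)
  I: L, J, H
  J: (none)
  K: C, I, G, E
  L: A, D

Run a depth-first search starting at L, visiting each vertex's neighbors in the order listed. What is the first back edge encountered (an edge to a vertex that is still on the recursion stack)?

I->L

DFS from L (visiting each vertex's neighbors in the order listed); mark gray on enter, black on exit:
L gray
  A gray
    J gray
    J black
    E gray
    E black
    B gray
      B→E: E black — skip
    B black
  A black
  D gray
    G gray
      H gray
      H black
    G black
    D→E: E black — skip
    C gray
      C→A: A black — skip
      C→H: H black — skip
      F gray
        F→A: A black — skip
        F→J: J black — skip
      F black
      I gray
        I→L: L is gray → back edge
First back edge: I → L.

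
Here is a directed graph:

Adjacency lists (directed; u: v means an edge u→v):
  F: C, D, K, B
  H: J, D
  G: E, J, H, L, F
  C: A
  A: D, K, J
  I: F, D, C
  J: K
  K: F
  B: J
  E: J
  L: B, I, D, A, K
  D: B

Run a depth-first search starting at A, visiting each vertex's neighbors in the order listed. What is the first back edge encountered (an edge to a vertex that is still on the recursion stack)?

C→A

DFS from A (visiting each vertex's neighbors in the order listed); mark gray on enter, black on exit:
A gray
  D gray
    B gray
      J gray
        K gray
          F gray
            C gray
              C→A: A is gray → back edge
First back edge: C → A.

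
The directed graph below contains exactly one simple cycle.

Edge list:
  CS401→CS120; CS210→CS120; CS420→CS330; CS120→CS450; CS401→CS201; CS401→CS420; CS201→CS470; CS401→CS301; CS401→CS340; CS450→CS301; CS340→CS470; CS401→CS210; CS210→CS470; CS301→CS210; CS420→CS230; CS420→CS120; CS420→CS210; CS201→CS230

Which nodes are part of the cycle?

CS120, CS210, CS301, CS450

DFS with gray/black marking from CS120:
CS120 gray
  CS450 gray
    CS301 gray
      CS210 gray
        CS470 gray
        CS470 black
        CS210→CS120: CS120 is gray → back edge
Back edge closes the cycle CS120 → CS450 → CS301 → CS210 → CS120; its vertices are {CS120, CS210, CS301, CS450}.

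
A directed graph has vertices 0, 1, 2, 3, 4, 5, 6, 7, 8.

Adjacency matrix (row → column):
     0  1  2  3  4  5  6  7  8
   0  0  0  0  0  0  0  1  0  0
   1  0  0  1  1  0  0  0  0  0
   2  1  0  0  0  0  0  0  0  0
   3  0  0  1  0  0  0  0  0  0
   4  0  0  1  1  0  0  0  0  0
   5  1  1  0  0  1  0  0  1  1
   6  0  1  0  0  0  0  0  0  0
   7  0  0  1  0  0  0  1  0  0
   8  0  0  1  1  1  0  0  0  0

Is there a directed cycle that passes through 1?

Yes

1 is on a cycle iff 1 can reach itself via ≥1 edge.
1 → 2 → 0 → 6 → 1 — yes.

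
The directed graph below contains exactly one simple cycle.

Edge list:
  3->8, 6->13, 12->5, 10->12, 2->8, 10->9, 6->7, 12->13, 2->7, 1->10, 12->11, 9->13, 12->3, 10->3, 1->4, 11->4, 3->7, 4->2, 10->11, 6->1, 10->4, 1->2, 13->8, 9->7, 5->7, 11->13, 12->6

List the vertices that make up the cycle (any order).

DFS with gray/black marking from 12:
12 gray
  11 gray
    4 gray
      2 gray
        8 gray
        8 black
        7 gray
        7 black
      2 black
    4 black
    13 gray
      13→8: 8 black — skip
    13 black
  11 black
  3 gray
    3→8: 8 black — skip
    3→7: 7 black — skip
  3 black
  6 gray
    6→7: 7 black — skip
    6→13: 13 black — skip
    1 gray
      10 gray
        10→11: 11 black — skip
        10→12: 12 is gray → back edge
Back edge closes the cycle 12 → 6 → 1 → 10 → 12; its vertices are {1, 6, 10, 12}.

1, 6, 10, 12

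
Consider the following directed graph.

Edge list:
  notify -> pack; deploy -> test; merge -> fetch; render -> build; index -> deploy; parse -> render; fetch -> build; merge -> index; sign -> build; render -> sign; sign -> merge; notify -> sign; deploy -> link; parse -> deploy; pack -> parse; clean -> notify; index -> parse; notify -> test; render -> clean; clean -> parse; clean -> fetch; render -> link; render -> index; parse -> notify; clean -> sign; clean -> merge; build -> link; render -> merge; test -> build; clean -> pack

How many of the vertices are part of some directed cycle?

A vertex is on a directed cycle iff it belongs to a strongly connected component of size ≥ 2 (or has a self-loop).
The vertices on cycles are {pack, sign, clean, index, merge, parse, notify, render} — 8 in total.

8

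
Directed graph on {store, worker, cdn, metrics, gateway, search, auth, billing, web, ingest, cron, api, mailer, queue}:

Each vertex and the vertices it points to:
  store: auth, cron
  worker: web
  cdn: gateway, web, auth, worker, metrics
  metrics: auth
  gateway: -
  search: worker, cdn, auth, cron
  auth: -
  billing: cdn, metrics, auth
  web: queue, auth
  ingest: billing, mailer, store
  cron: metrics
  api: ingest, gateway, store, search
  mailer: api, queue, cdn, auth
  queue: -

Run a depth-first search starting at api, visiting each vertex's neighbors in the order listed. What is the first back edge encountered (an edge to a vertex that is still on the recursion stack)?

mailer→api

DFS from api (visiting each vertex's neighbors in the order listed); mark gray on enter, black on exit:
api gray
  ingest gray
    billing gray
      cdn gray
        gateway gray
        gateway black
        web gray
          queue gray
          queue black
          auth gray
          auth black
        web black
        cdn→auth: auth black — skip
        worker gray
          worker→web: web black — skip
        worker black
        metrics gray
          metrics→auth: auth black — skip
        metrics black
      cdn black
      billing→metrics: metrics black — skip
      billing→auth: auth black — skip
    billing black
    mailer gray
      mailer→api: api is gray → back edge
First back edge: mailer → api.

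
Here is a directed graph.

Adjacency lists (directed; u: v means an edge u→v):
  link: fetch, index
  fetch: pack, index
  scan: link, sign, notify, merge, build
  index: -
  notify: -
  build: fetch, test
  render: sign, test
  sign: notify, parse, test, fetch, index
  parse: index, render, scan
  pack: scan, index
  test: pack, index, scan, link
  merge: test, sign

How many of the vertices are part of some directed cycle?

A vertex is on a directed cycle iff it belongs to a strongly connected component of size ≥ 2 (or has a self-loop).
The vertices on cycles are {link, pack, scan, sign, test, build, fetch, merge, parse, render} — 10 in total.

10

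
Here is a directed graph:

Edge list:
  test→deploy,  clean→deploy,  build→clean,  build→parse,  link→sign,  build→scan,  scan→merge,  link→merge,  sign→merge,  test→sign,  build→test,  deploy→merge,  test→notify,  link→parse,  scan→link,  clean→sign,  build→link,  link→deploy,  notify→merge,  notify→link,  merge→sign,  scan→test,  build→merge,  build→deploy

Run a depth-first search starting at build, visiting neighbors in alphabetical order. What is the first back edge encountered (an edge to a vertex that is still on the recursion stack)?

sign->merge

DFS from build (visiting neighbors in alphabetical order); mark gray on enter, black on exit:
build gray
  clean gray
    deploy gray
      merge gray
        sign gray
          sign→merge: merge is gray → back edge
First back edge: sign → merge.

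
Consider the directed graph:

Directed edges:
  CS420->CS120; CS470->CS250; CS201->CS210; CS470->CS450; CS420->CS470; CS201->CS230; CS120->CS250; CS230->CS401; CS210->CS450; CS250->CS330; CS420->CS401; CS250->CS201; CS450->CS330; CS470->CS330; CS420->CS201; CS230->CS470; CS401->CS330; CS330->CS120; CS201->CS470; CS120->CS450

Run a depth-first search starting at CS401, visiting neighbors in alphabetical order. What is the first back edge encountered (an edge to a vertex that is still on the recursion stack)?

CS450→CS330

DFS from CS401 (visiting neighbors in alphabetical order); mark gray on enter, black on exit:
CS401 gray
  CS330 gray
    CS120 gray
      CS250 gray
        CS201 gray
          CS210 gray
            CS450 gray
              CS450→CS330: CS330 is gray → back edge
First back edge: CS450 → CS330.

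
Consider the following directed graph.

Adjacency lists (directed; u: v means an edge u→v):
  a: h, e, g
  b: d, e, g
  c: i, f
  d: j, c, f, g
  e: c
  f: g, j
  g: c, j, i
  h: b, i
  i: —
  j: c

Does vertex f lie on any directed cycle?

Yes

f is on a cycle iff f can reach itself via ≥1 edge.
f → g → c → f — yes.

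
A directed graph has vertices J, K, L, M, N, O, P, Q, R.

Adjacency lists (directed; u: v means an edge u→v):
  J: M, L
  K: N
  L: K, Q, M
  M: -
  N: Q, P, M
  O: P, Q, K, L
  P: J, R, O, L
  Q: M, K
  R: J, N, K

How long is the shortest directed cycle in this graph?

2

For each vertex v, BFS finds the shortest path from v back to v.
The shortest such closed walk is O → P → O, length 2.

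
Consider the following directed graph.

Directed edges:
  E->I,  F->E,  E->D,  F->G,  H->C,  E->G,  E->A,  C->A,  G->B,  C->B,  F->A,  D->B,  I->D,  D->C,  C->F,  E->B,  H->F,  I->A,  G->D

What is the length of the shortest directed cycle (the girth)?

For each vertex v, BFS finds the shortest path from v back to v.
The shortest such closed walk is F → E → D → C → F, length 4.

4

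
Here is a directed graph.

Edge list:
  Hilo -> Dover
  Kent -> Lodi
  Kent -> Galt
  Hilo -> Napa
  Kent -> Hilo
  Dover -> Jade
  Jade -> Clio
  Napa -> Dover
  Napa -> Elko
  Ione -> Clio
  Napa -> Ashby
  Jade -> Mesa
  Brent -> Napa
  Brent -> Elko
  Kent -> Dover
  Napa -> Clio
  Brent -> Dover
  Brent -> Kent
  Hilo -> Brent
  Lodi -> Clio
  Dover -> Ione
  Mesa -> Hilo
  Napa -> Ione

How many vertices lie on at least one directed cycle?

A vertex is on a directed cycle iff it belongs to a strongly connected component of size ≥ 2 (or has a self-loop).
The vertices on cycles are {Hilo, Jade, Kent, Mesa, Napa, Brent, Dover} — 7 in total.

7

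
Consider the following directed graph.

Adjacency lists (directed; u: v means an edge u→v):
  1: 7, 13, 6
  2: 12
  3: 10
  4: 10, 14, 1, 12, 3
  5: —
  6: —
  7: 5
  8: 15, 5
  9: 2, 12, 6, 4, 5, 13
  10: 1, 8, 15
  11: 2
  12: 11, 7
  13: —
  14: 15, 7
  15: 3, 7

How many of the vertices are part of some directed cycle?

7

A vertex is on a directed cycle iff it belongs to a strongly connected component of size ≥ 2 (or has a self-loop).
The vertices on cycles are {2, 3, 8, 10, 11, 12, 15} — 7 in total.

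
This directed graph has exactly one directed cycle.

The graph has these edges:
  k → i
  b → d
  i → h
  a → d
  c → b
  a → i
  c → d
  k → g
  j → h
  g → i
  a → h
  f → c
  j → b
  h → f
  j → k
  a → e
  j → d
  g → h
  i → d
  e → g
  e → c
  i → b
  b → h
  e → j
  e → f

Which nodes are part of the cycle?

b, c, f, h

DFS with gray/black marking from f:
f gray
  c gray
    b gray
      h gray
        h→f: f is gray → back edge
Back edge closes the cycle f → c → b → h → f; its vertices are {b, c, f, h}.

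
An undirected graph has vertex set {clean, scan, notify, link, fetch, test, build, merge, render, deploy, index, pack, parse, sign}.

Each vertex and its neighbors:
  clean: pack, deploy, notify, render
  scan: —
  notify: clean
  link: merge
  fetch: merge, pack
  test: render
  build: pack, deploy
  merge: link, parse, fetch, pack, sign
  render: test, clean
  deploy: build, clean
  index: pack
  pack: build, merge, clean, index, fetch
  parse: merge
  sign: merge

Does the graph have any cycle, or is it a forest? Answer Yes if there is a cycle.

DFS, tracking each vertex's parent; an edge to a visited non-parent vertex closes a cycle.
Start from test:
visit test (parent –)
  visit render (parent test)
    render–test: parent, skip
    visit clean (parent render)
      visit pack (parent clean)
        visit build (parent pack)
          build–pack: parent, skip
          visit deploy (parent build)
            deploy–build: parent, skip
            deploy–clean: clean visited and ≠ parent → cycle
Cycle: clean – pack – build – deploy – clean.

Yes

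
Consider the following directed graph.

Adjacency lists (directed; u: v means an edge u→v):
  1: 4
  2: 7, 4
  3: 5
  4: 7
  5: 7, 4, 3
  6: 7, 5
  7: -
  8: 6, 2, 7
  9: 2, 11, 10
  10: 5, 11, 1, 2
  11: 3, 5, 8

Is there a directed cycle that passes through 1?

1 lies on a cycle iff there is a path from 1 back to itself.
Exploring from 1, it never reaches itself; equivalently, its strongly connected component is a singleton.

No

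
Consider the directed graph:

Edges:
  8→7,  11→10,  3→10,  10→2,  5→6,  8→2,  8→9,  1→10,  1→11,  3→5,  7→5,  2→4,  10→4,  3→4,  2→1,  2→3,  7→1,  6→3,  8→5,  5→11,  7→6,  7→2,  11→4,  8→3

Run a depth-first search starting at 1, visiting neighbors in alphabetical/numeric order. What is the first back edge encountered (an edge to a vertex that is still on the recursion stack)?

DFS from 1 (visiting neighbors in alphabetical/numeric order); mark gray on enter, black on exit:
1 gray
  10 gray
    2 gray
      2→1: 1 is gray → back edge
First back edge: 2 → 1.

2→1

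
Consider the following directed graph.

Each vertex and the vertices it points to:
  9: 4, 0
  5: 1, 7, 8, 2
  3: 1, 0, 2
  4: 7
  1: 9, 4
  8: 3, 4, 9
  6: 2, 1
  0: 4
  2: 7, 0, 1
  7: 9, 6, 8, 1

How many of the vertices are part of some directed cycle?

A vertex is on a directed cycle iff it belongs to a strongly connected component of size ≥ 2 (or has a self-loop).
The vertices on cycles are {0, 1, 2, 3, 4, 6, 7, 8, 9} — 9 in total.

9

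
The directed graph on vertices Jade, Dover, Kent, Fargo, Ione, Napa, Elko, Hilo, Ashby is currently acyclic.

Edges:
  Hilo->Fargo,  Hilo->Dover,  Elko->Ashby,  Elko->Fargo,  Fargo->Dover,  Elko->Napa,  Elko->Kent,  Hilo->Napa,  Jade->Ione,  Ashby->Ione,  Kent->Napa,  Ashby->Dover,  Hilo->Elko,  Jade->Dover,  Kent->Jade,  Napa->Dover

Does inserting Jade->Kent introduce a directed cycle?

Adding Jade→Kent creates a cycle iff Kent can already reach Jade.
Path from Kent: Kent → Jade.
So Kent → … → Jade → Kent is a cycle.

Yes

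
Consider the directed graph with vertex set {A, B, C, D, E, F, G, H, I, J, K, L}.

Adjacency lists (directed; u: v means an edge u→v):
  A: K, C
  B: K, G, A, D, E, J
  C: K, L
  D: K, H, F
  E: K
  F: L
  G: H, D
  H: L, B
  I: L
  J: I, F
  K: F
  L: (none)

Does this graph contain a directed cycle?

DFS with white/gray/black marking, starting from H:
H gray
  L gray
  L black
  B gray
    K gray
      F gray
        F→L: L black — skip
      F black
    K black
    G gray
      G→H: H is gray → back edge
Back edge found, so a cycle exists: H → B → G → H.

Yes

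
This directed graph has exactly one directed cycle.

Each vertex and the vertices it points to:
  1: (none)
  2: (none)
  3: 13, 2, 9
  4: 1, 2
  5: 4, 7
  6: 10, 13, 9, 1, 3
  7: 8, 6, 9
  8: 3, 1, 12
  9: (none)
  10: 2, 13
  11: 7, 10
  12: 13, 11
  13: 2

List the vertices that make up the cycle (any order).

7, 8, 11, 12

DFS with gray/black marking from 7:
7 gray
  8 gray
    3 gray
      13 gray
        2 gray
        2 black
      13 black
      3→2: 2 black — skip
      9 gray
      9 black
    3 black
    1 gray
    1 black
    12 gray
      12→13: 13 black — skip
      11 gray
        11→7: 7 is gray → back edge
Back edge closes the cycle 7 → 8 → 12 → 11 → 7; its vertices are {7, 8, 11, 12}.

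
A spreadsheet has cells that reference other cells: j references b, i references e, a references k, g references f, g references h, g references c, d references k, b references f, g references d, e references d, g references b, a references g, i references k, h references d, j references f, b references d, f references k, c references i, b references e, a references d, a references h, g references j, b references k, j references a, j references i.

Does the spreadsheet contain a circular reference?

Yes

DFS with white/gray/black marking, starting from k:
k gray
k black
a gray
  g gray
    b gray
      d gray
        d→k: k black — skip
      d black
      e gray
        e→d: d black — skip
      e black
      b→k: k black — skip
      f gray
        f→k: k black — skip
      f black
    b black
    g→d: d black — skip
    c gray
      i gray
        i→k: k black — skip
        i→e: e black — skip
      i black
    c black
    g→f: f black — skip
    h gray
      h→d: d black — skip
    h black
    j gray
      j→b: b black — skip
      j→a: a is gray → back edge
Back edge found, so a cycle exists: a → g → j → a.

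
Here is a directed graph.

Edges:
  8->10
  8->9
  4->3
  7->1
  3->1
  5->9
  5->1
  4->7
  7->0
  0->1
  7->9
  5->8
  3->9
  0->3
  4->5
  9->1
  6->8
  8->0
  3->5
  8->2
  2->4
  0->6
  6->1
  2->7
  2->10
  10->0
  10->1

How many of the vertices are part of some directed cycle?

A vertex is on a directed cycle iff it belongs to a strongly connected component of size ≥ 2 (or has a self-loop).
The vertices on cycles are {0, 2, 3, 4, 5, 6, 7, 8, 10} — 9 in total.

9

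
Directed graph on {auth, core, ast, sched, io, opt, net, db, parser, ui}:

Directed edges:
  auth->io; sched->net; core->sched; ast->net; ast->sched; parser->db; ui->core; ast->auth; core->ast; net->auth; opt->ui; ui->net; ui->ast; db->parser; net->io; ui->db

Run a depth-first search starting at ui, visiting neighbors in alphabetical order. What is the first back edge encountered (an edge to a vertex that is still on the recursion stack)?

parser→db

DFS from ui (visiting neighbors in alphabetical order); mark gray on enter, black on exit:
ui gray
  ast gray
    auth gray
      io gray
      io black
    auth black
    net gray
      net→auth: auth black — skip
      net→io: io black — skip
    net black
    sched gray
      sched→net: net black — skip
    sched black
  ast black
  core gray
    core→ast: ast black — skip
    core→sched: sched black — skip
  core black
  db gray
    parser gray
      parser→db: db is gray → back edge
First back edge: parser → db.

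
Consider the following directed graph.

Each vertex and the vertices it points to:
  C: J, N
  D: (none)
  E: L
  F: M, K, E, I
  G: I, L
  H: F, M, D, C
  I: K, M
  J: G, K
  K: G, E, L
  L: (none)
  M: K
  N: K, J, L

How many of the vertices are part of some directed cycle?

A vertex is on a directed cycle iff it belongs to a strongly connected component of size ≥ 2 (or has a self-loop).
The vertices on cycles are {G, I, K, M} — 4 in total.

4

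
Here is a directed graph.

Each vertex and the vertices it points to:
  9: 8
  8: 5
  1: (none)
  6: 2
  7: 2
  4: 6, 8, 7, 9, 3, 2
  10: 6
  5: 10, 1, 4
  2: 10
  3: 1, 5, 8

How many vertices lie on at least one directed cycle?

8

A vertex is on a directed cycle iff it belongs to a strongly connected component of size ≥ 2 (or has a self-loop).
The vertices on cycles are {2, 3, 4, 5, 6, 8, 9, 10} — 8 in total.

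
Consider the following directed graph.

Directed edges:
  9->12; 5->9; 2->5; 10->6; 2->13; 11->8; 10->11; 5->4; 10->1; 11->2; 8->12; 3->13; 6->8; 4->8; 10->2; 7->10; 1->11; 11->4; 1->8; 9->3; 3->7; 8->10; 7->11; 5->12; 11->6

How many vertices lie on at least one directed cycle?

A vertex is on a directed cycle iff it belongs to a strongly connected component of size ≥ 2 (or has a self-loop).
The vertices on cycles are {1, 2, 3, 4, 5, 6, 7, 8, 9, 10, 11} — 11 in total.

11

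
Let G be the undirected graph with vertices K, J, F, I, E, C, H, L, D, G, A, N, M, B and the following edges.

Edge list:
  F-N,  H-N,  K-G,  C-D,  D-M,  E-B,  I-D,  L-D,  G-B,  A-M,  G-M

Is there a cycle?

No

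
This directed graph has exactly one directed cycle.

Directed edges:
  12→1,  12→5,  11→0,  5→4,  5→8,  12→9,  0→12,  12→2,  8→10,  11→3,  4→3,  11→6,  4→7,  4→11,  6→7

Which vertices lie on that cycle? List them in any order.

0, 4, 5, 11, 12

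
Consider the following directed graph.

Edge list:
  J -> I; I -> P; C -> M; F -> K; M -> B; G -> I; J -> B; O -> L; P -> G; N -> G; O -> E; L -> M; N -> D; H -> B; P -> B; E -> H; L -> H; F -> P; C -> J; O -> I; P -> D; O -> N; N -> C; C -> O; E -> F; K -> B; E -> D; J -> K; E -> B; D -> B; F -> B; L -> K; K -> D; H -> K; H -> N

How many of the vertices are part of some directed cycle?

9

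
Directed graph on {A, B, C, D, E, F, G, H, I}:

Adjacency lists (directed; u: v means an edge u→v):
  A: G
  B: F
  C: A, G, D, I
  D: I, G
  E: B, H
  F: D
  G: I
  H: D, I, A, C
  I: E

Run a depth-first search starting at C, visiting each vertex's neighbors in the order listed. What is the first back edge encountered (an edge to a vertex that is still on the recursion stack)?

DFS from C (visiting each vertex's neighbors in the order listed); mark gray on enter, black on exit:
C gray
  A gray
    G gray
      I gray
        E gray
          B gray
            F gray
              D gray
                D→I: I is gray → back edge
First back edge: D → I.

D->I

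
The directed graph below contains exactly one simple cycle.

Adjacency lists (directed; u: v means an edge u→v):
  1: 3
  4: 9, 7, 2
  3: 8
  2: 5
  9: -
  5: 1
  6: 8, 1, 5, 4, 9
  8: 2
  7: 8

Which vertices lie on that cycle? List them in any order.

DFS with gray/black marking from 1:
1 gray
  3 gray
    8 gray
      2 gray
        5 gray
          5→1: 1 is gray → back edge
Back edge closes the cycle 1 → 3 → 8 → 2 → 5 → 1; its vertices are {1, 2, 3, 5, 8}.

1, 2, 3, 5, 8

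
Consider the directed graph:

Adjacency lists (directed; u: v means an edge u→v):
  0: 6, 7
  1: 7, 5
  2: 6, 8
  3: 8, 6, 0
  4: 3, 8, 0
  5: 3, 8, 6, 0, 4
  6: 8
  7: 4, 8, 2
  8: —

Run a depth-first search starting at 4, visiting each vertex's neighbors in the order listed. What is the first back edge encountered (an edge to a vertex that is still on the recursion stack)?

DFS from 4 (visiting each vertex's neighbors in the order listed); mark gray on enter, black on exit:
4 gray
  3 gray
    8 gray
    8 black
    6 gray
      6→8: 8 black — skip
    6 black
    0 gray
      0→6: 6 black — skip
      7 gray
        7→4: 4 is gray → back edge
First back edge: 7 → 4.

7->4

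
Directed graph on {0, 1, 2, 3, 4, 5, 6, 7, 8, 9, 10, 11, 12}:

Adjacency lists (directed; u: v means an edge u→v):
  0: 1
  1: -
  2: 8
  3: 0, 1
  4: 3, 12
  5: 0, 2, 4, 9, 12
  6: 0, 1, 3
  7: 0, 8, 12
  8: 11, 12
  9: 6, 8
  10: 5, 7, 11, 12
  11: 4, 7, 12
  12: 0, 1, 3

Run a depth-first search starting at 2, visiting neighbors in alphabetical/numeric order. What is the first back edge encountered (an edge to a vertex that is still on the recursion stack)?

7→8

DFS from 2 (visiting neighbors in alphabetical/numeric order); mark gray on enter, black on exit:
2 gray
  8 gray
    11 gray
      4 gray
        3 gray
          0 gray
            1 gray
            1 black
          0 black
          3→1: 1 black — skip
        3 black
        12 gray
          12→0: 0 black — skip
          12→1: 1 black — skip
          12→3: 3 black — skip
        12 black
      4 black
      7 gray
        7→0: 0 black — skip
        7→8: 8 is gray → back edge
First back edge: 7 → 8.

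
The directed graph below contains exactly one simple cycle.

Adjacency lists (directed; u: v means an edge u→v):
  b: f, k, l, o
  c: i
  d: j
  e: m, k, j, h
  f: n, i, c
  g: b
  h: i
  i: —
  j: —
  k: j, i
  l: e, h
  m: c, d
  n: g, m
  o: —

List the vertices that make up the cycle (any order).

b, f, g, n

DFS with gray/black marking from b:
b gray
  f gray
    n gray
      g gray
        g→b: b is gray → back edge
Back edge closes the cycle b → f → n → g → b; its vertices are {b, f, g, n}.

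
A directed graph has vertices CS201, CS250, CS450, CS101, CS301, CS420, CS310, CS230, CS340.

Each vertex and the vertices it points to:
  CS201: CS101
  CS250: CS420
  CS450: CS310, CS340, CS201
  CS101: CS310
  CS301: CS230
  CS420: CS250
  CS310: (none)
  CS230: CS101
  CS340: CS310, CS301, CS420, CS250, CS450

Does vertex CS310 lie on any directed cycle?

CS310 lies on a cycle iff there is a path from CS310 back to itself.
Exploring from CS310, it never reaches itself; equivalently, its strongly connected component is a singleton.

No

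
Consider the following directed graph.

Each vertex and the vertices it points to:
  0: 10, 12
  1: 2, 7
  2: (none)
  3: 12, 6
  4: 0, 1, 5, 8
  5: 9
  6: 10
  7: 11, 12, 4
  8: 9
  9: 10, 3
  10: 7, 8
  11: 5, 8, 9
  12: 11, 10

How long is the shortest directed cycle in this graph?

3

For each vertex v, BFS finds the shortest path from v back to v.
The shortest such closed walk is 7 → 4 → 1 → 7, length 3.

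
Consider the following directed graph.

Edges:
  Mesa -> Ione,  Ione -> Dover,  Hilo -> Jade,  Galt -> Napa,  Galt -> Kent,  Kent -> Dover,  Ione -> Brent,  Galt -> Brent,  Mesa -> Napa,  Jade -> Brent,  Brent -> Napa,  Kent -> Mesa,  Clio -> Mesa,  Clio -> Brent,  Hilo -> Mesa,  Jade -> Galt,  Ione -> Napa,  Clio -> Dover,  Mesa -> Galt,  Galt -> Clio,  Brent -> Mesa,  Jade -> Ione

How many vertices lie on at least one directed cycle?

A vertex is on a directed cycle iff it belongs to a strongly connected component of size ≥ 2 (or has a self-loop).
The vertices on cycles are {Clio, Galt, Ione, Kent, Mesa, Brent} — 6 in total.

6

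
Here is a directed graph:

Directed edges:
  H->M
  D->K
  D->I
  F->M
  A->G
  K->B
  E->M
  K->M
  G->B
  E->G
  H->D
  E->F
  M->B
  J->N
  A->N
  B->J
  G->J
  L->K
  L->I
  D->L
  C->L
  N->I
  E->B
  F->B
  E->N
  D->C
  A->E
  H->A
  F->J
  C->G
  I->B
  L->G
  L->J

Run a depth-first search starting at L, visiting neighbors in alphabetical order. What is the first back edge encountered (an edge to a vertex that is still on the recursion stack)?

I→B

DFS from L (visiting neighbors in alphabetical order); mark gray on enter, black on exit:
L gray
  G gray
    B gray
      J gray
        N gray
          I gray
            I→B: B is gray → back edge
First back edge: I → B.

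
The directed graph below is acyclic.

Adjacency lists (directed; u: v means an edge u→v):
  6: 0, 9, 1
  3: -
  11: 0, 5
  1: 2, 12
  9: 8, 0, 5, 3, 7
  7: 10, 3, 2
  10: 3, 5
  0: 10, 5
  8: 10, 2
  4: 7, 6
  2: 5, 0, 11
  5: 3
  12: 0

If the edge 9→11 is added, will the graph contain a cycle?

No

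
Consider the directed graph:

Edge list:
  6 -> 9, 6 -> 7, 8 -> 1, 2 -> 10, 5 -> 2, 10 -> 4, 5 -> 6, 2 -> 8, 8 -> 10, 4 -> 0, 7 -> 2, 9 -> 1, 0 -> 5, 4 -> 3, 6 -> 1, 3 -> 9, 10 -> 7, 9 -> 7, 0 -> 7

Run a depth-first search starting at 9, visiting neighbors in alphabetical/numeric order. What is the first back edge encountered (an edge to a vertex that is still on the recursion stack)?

5→2

DFS from 9 (visiting neighbors in alphabetical/numeric order); mark gray on enter, black on exit:
9 gray
  1 gray
  1 black
  7 gray
    2 gray
      8 gray
        8→1: 1 black — skip
        10 gray
          4 gray
            0 gray
              5 gray
                5→2: 2 is gray → back edge
First back edge: 5 → 2.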